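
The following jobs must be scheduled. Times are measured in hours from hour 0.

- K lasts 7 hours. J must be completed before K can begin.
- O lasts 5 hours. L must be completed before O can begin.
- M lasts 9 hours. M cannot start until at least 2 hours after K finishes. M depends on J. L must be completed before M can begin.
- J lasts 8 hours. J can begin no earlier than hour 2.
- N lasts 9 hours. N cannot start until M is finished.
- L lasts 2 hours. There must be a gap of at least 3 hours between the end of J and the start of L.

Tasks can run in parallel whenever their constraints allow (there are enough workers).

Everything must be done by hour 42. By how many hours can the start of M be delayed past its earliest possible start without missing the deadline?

J waits on its own release at hour 2, so it starts at hour 2 and finishes at 2 + 8 = hour 10.
L cannot begin until J (finishes hour 10, plus 3-hour gap → hour 13). It runs from hour 13 to 13 + 2 = hour 15.
K cannot begin until J (finishes hour 10). It runs from hour 10 to 10 + 7 = hour 17.
M needs all of K (finishes hour 17, plus 2-hour gap → hour 19); J (finishes hour 10); L (finishes hour 15). That puts its earliest start at hour 19; it finishes at 19 + 9 = hour 28.

Working backward from the deadline:
Nothing follows N; the deadline of hour 42 is its only limit. It must start by 42 − 9 = hour 33.
M must finish before N (must start by hour 33). With a 9-hour duration, M must start by 33 − 9 = hour 24.
So M can start as early as hour 19 and as late as hour 24, giving 24 − 19 = 5 hours of slack.

5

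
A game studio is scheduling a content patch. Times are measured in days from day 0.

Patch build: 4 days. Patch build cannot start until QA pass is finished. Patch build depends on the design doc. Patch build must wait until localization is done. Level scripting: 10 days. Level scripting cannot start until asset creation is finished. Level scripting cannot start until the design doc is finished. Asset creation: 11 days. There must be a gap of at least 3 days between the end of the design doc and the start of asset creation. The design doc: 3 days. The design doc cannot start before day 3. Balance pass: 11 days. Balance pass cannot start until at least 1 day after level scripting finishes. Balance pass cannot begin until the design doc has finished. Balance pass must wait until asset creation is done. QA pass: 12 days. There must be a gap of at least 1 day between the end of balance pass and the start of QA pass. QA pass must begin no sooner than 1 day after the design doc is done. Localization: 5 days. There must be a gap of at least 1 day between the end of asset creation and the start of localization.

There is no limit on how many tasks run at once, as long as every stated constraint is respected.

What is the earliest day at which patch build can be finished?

The design doc cannot begin until its own release at day 3. It runs from day 3 to 3 + 3 = day 6.
After the design doc (finishes day 6, plus 3-day gap → day 9), asset creation can start at day 9 and finishes at day 20.
Localization cannot begin until asset creation (finishes day 20, plus 1-day gap → day 21). It runs from day 21 to 21 + 5 = day 26.
For level scripting: asset creation (finishes day 20); the design doc (finishes day 6). Taking the maximum gives a start of day 20, and it finishes at 20 + 10 = day 30.
Balance pass cannot start until level scripting (finishes day 30, plus 1-day gap → day 31); the design doc (finishes day 6); asset creation (finishes day 20). The controlling bound is day 31, so balance pass finishes at 31 + 11 = day 42.
QA pass has to wait for balance pass (finishes day 42, plus 1-day gap → day 43); the design doc (finishes day 6, plus 1-day gap → day 7). The latest of these is day 43, so QA pass runs day 43 to 43 + 12 = day 55.
Patch build has to wait for QA pass (finishes day 55); the design doc (finishes day 6); localization (finishes day 26). The latest of these is day 55, so patch build runs day 55 to 55 + 4 = day 59.

59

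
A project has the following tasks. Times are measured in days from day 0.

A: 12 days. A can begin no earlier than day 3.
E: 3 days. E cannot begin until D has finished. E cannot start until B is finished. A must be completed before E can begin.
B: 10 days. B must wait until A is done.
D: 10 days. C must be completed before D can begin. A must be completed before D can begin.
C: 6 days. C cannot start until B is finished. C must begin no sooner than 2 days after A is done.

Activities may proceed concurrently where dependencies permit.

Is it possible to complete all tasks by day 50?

Yes

After its own release at day 3, A can start at day 3 and finishes at day 15.
B waits on A (finishes day 15), so it starts at day 15 and finishes at 15 + 10 = day 25.
C has to wait for B (finishes day 25); A (finishes day 15, plus 2-day gap → day 17). The latest of these is day 25, so C runs day 25 to 25 + 6 = day 31.
For D: C (finishes day 31); A (finishes day 15). Taking the maximum gives a start of day 31, and it finishes at 31 + 10 = day 41.
E cannot start until D (finishes day 41); B (finishes day 25); A (finishes day 15). The controlling bound is day 41, so E finishes at 41 + 3 = day 44.
Every task is finished by day 44, which is no later than the deadline of 50, so the schedule is feasible.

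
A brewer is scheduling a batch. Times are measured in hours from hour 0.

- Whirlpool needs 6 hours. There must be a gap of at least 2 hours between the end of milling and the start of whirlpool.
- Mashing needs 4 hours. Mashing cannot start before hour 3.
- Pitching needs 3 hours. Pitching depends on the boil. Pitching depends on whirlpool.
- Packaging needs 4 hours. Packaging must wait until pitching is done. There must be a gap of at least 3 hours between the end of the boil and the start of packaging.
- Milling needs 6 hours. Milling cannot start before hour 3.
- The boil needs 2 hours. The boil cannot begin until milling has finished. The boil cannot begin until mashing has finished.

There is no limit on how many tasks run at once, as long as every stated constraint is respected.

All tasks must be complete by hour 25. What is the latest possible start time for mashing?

12

Packaging has no dependents, so it just needs to finish by hour 25. Starting by 25 − 4 = hour 21 achieves that.
Pitching has to be done before packaging (must start by hour 21). That means finishing by hour 21, i.e. starting by 21 − 3 = hour 18.
The boil feeds pitching (must start by hour 18); packaging (must start by hour 21, minus 3-hour gap → hour 18). Taking the minimum, the boil must finish by hour 18 and start by 18 − 2 = hour 16.
Mashing must finish before the boil (must start by hour 16). With a 4-hour duration, mashing must start by 16 − 4 = hour 12.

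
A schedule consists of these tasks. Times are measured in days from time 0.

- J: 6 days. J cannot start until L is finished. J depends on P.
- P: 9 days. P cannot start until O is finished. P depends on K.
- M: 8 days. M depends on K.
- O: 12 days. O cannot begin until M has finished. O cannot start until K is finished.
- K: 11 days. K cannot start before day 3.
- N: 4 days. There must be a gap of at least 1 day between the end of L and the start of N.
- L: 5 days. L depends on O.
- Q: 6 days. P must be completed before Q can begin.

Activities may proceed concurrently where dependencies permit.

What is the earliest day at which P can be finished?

43

K waits on its own release at day 3, so it starts at day 3 and finishes at 3 + 11 = day 14.
M waits on K (finishes day 14), so it starts at day 14 and finishes at 14 + 8 = day 22.
O needs all of M (finishes day 22); K (finishes day 14). That puts its earliest start at day 22; it finishes at 22 + 12 = day 34.
P cannot start until O (finishes day 34); K (finishes day 14). The controlling bound is day 34, so P finishes at 34 + 9 = day 43.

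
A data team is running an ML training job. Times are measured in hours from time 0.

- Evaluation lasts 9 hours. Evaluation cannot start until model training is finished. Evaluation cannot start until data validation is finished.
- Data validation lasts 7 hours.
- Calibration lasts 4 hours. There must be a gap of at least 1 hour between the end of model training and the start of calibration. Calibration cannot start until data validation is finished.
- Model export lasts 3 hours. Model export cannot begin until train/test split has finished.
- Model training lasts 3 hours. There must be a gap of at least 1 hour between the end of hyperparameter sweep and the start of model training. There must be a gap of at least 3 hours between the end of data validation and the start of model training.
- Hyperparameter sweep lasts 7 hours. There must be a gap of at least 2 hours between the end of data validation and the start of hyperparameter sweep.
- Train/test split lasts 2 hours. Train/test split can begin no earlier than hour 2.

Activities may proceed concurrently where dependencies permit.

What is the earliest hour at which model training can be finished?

Data validation can start immediately at hour 0; it finishes at hour 7.
Hyperparameter sweep cannot begin until data validation (finishes hour 7, plus 2-hour gap → hour 9). It runs from hour 9 to 9 + 7 = hour 16.
For model training: hyperparameter sweep (finishes hour 16, plus 1-hour gap → hour 17); data validation (finishes hour 7, plus 3-hour gap → hour 10). Taking the maximum gives a start of hour 17, and it finishes at 17 + 3 = hour 20.

20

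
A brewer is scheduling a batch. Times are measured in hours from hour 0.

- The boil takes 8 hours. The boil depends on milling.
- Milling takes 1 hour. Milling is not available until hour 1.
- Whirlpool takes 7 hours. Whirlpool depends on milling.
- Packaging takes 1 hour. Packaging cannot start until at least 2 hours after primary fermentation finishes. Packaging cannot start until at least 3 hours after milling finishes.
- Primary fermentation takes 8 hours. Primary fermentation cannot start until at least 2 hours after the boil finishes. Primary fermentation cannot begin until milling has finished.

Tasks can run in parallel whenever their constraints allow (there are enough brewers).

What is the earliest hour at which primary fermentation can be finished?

20

Milling cannot begin until its own release at hour 1. It runs from hour 1 to 1 + 1 = hour 2.
The boil waits on milling (finishes hour 2), so it starts at hour 2 and finishes at 2 + 8 = hour 10.
Primary fermentation cannot start until the boil (finishes hour 10, plus 2-hour gap → hour 12); milling (finishes hour 2). The controlling bound is hour 12, so primary fermentation finishes at 12 + 8 = hour 20.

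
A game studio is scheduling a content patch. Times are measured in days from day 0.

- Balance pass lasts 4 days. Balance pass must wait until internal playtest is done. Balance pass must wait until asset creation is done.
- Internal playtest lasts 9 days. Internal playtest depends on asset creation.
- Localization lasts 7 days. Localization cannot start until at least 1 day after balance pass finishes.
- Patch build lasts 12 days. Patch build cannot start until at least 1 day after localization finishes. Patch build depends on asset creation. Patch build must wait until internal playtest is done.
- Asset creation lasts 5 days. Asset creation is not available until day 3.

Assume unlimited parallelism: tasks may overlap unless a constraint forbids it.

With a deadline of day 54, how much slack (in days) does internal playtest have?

12

After its own release at day 3, asset creation can start at day 3 and finishes at day 8.
After asset creation (finishes day 8), internal playtest can start at day 8 and finishes at day 17.

Working backward from the deadline:
To finish by day 54, patch build (duration 12) must start no later than day 42.
Localization must finish before patch build (must start by day 42, minus 1-day gap → day 41). With a 7-day duration, localization must start by 41 − 7 = day 34.
Since localization (must start by day 34, minus 1-day gap → day 33) depends on it, balance pass must finish by day 33. Backing off its 4-day duration gives a latest start of day 29.
Internal playtest must finish in time for balance pass (must start by day 29); patch build (must start by day 42). The tightest is day 29, so internal playtest must start by 29 − 9 = day 20.
So internal playtest can start as early as day 8 and as late as day 20, giving 20 − 8 = 12 days of slack.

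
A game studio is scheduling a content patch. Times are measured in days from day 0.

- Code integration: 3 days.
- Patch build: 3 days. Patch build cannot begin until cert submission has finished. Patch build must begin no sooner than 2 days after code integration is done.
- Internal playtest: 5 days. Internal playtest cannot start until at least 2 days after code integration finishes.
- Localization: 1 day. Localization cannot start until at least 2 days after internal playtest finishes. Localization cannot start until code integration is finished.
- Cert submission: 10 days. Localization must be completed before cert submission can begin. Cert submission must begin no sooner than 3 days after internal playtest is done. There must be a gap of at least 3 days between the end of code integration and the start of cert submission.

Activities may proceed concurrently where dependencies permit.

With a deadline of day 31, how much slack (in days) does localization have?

5

Nothing blocks code integration, so it runs from day 0 to day 3.
After code integration (finishes day 3, plus 2-day gap → day 5), internal playtest can start at day 5 and finishes at day 10.
Localization has to wait for internal playtest (finishes day 10, plus 2-day gap → day 12); code integration (finishes day 3). The latest of these is day 12, so localization runs day 12 to 12 + 1 = day 13.

Working backward from the deadline:
Patch build has no dependents, so it just needs to finish by day 31. Starting by 31 − 3 = day 28 achieves that.
Since patch build (must start by day 28) depends on it, cert submission must finish by day 28. Backing off its 10-day duration gives a latest start of day 18.
Localization must finish before cert submission (must start by day 18). With a 1-day duration, localization must start by 18 − 1 = day 17.
So localization can start as early as day 12 and as late as day 17, giving 17 − 12 = 5 days of slack.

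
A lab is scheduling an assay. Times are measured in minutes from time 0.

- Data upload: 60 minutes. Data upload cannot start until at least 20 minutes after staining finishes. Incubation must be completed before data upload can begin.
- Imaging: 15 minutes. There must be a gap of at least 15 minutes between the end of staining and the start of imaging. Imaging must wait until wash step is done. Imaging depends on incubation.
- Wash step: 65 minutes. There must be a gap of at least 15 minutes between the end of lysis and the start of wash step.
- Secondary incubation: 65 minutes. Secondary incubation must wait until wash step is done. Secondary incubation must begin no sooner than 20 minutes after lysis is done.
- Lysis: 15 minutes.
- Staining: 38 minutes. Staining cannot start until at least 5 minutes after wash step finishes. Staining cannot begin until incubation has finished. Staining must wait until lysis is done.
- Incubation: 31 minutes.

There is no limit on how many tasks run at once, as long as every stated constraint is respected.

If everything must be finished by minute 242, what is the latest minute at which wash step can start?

54

Imaging has no dependents, so it just needs to finish by minute 242. Starting by 242 − 15 = minute 227 achieves that.
Data upload has no dependents, so it just needs to finish by minute 242. Starting by 242 − 60 = minute 182 achieves that.
Staining must finish in time for imaging (must start by minute 227, minus 15-minute gap → minute 212); data upload (must start by minute 182, minus 20-minute gap → minute 162). The tightest is minute 162, so staining must start by 162 − 38 = minute 124.
Secondary incubation has no dependents, so it just needs to finish by minute 242. Starting by 242 − 65 = minute 177 achieves that.
Wash step feeds staining (must start by minute 124, minus 5-minute gap → minute 119); secondary incubation (must start by minute 177); imaging (must start by minute 227). Taking the minimum, wash step must finish by minute 119 and start by 119 − 65 = minute 54.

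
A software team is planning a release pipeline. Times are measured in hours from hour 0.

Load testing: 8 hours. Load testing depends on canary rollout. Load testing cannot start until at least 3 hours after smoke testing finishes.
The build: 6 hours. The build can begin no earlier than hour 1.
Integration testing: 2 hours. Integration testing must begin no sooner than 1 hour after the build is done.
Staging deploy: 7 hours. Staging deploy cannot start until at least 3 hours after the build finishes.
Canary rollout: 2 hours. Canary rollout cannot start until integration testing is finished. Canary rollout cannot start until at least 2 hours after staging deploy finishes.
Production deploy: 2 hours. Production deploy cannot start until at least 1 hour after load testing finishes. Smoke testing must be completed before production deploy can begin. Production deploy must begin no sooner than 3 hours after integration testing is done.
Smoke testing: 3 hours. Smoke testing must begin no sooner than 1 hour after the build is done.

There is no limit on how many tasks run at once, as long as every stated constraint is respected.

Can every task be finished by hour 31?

The build waits on its own release at hour 1, so it starts at hour 1 and finishes at 1 + 6 = hour 7.
After the build (finishes hour 7, plus 1-hour gap → hour 8), smoke testing can start at hour 8 and finishes at hour 11.
Staging deploy cannot begin until the build (finishes hour 7, plus 3-hour gap → hour 10). It runs from hour 10 to 10 + 7 = hour 17.
After the build (finishes hour 7, plus 1-hour gap → hour 8), integration testing can start at hour 8 and finishes at hour 10.
Canary rollout has to wait for integration testing (finishes hour 10); staging deploy (finishes hour 17, plus 2-hour gap → hour 19). The latest of these is hour 19, so canary rollout runs hour 19 to 19 + 2 = hour 21.
Load testing has to wait for canary rollout (finishes hour 21); smoke testing (finishes hour 11, plus 3-hour gap → hour 14). The latest of these is hour 21, so load testing runs hour 21 to 21 + 8 = hour 29.
Production deploy needs all of load testing (finishes hour 29, plus 1-hour gap → hour 30); smoke testing (finishes hour 11); integration testing (finishes hour 10, plus 3-hour gap → hour 13). That puts its earliest start at hour 30; it finishes at 30 + 2 = hour 32.
The earliest everything can be done is hour 32, which is after the deadline of 31, so it is not possible.

No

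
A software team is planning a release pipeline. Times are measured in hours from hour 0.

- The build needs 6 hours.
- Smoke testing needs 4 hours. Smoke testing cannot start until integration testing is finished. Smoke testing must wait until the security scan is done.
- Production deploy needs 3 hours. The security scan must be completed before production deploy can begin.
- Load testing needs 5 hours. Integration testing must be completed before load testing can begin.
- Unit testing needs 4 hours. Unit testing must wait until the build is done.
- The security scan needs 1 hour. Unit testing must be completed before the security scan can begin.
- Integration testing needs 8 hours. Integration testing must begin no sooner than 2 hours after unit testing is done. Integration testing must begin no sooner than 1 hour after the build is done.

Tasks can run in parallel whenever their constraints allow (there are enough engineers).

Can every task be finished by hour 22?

No

Nothing blocks the build, so it runs from hour 0 to hour 6.
Unit testing waits on the build (finishes hour 6), so it starts at hour 6 and finishes at 6 + 4 = hour 10.
After unit testing (finishes hour 10), the security scan can start at hour 10 and finishes at hour 11.
Production deploy waits on the security scan (finishes hour 11), so it starts at hour 11 and finishes at 11 + 3 = hour 14.
Integration testing needs all of unit testing (finishes hour 10, plus 2-hour gap → hour 12); the build (finishes hour 6, plus 1-hour gap → hour 7). That puts its earliest start at hour 12; it finishes at 12 + 8 = hour 20.
Load testing cannot begin until integration testing (finishes hour 20). It runs from hour 20 to 20 + 5 = hour 25.
Smoke testing needs all of integration testing (finishes hour 20); the security scan (finishes hour 11). That puts its earliest start at hour 20; it finishes at 20 + 4 = hour 24.
The earliest everything can be done is hour 25, which is after the deadline of 22, so it is not possible.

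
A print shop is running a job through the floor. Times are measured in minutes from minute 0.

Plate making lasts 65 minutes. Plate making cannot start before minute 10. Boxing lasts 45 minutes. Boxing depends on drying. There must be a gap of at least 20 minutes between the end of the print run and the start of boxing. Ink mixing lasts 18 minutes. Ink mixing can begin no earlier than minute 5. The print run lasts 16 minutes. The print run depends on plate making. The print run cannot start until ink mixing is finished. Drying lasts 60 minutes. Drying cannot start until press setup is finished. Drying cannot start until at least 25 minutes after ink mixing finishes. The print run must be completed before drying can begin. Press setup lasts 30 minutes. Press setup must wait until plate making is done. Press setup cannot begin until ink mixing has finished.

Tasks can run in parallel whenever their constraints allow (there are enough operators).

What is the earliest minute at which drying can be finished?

Ink mixing cannot begin until its own release at minute 5. It runs from minute 5 to 5 + 18 = minute 23.
After its own release at minute 10, plate making can start at minute 10 and finishes at minute 75.
The print run needs all of plate making (finishes minute 75); ink mixing (finishes minute 23). That puts its earliest start at minute 75; it finishes at 75 + 16 = minute 91.
Press setup cannot start until plate making (finishes minute 75); ink mixing (finishes minute 23). The controlling bound is minute 75, so press setup finishes at 75 + 30 = minute 105.
Drying cannot start until press setup (finishes minute 105); ink mixing (finishes minute 23, plus 25-minute gap → minute 48); the print run (finishes minute 91). The controlling bound is minute 105, so drying finishes at 105 + 60 = minute 165.

165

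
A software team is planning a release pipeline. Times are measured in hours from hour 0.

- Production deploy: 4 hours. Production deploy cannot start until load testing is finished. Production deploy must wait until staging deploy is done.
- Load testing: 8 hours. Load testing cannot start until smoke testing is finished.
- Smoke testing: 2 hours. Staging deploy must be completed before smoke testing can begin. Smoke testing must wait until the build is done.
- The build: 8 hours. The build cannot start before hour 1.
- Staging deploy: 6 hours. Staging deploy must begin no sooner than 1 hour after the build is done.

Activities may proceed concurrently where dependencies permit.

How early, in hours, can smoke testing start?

The build waits on its own release at hour 1, so it starts at hour 1 and finishes at 1 + 8 = hour 9.
Staging deploy cannot begin until the build (finishes hour 9, plus 1-hour gap → hour 10). It runs from hour 10 to 10 + 6 = hour 16.
Smoke testing waits on staging deploy (finishes hour 16); the build (finishes hour 9). The latest of these is hour 16, which is the earliest smoke testing can start.

16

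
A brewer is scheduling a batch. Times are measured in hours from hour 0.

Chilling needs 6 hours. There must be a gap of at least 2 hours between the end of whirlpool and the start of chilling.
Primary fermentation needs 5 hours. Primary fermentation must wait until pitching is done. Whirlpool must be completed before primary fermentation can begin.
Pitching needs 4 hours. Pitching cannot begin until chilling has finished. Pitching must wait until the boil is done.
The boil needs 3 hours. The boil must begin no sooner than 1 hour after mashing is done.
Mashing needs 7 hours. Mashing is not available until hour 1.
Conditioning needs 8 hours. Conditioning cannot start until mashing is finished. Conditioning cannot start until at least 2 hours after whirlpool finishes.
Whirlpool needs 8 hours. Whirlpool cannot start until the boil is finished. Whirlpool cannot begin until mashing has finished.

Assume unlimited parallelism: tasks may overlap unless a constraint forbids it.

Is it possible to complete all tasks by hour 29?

Mashing waits on its own release at hour 1, so it starts at hour 1 and finishes at 1 + 7 = hour 8.
The boil waits on mashing (finishes hour 8, plus 1-hour gap → hour 9), so it starts at hour 9 and finishes at 9 + 3 = hour 12.
For whirlpool: the boil (finishes hour 12); mashing (finishes hour 8). Taking the maximum gives a start of hour 12, and it finishes at 12 + 8 = hour 20.
For conditioning: mashing (finishes hour 8); whirlpool (finishes hour 20, plus 2-hour gap → hour 22). Taking the maximum gives a start of hour 22, and it finishes at 22 + 8 = hour 30.
Chilling waits on whirlpool (finishes hour 20, plus 2-hour gap → hour 22), so it starts at hour 22 and finishes at 22 + 6 = hour 28.
Pitching needs all of chilling (finishes hour 28); the boil (finishes hour 12). That puts its earliest start at hour 28; it finishes at 28 + 4 = hour 32.
For primary fermentation: pitching (finishes hour 32); whirlpool (finishes hour 20). Taking the maximum gives a start of hour 32, and it finishes at 32 + 5 = hour 37.
The earliest everything can be done is hour 37, which is after the deadline of 29, so it is not possible.

No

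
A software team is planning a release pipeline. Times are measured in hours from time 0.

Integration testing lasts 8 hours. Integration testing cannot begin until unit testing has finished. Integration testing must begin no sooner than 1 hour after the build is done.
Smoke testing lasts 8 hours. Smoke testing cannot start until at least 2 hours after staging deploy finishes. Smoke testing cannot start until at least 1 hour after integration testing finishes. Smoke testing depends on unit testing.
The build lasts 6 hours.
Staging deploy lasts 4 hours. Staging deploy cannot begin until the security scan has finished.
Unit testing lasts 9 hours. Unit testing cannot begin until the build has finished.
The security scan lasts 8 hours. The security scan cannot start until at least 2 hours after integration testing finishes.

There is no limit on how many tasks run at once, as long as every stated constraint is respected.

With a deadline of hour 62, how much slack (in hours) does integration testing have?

15

Nothing blocks the build, so it runs from hour 0 to hour 6.
Unit testing waits on the build (finishes hour 6), so it starts at hour 6 and finishes at 6 + 9 = hour 15.
Integration testing needs all of unit testing (finishes hour 15); the build (finishes hour 6, plus 1-hour gap → hour 7). That puts its earliest start at hour 15; it finishes at 15 + 8 = hour 23.

Working backward from the deadline:
Nothing follows smoke testing; the deadline of hour 62 is its only limit. It must start by 62 − 8 = hour 54.
Since smoke testing (must start by hour 54, minus 2-hour gap → hour 52) depends on it, staging deploy must finish by hour 52. Backing off its 4-hour duration gives a latest start of hour 48.
Since staging deploy (must start by hour 48) depends on it, the security scan must finish by hour 48. Backing off its 8-hour duration gives a latest start of hour 40.
For integration testing: the security scan (must start by hour 40, minus 2-hour gap → hour 38); smoke testing (must start by hour 54, minus 1-hour gap → hour 53). The most restrictive is hour 38; with an 8-hour duration, integration testing must start by hour 30.
So integration testing can start as early as hour 15 and as late as hour 30, giving 30 − 15 = 15 hours of slack.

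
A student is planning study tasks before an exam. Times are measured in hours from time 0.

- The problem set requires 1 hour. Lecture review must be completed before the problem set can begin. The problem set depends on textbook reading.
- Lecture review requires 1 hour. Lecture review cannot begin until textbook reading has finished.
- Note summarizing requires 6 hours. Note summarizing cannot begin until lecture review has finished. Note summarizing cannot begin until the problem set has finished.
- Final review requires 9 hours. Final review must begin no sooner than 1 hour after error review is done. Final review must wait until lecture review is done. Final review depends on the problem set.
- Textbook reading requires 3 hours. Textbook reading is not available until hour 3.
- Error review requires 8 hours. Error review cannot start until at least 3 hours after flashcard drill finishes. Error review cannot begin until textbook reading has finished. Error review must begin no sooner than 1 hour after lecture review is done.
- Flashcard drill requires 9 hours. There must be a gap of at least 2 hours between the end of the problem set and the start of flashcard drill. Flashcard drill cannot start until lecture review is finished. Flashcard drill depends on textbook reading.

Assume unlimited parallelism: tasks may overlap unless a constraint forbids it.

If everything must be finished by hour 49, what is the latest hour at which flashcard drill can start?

19

Nothing follows final review; the deadline of hour 49 is its only limit. It must start by 49 − 9 = hour 40.
Error review must finish before final review (must start by hour 40, minus 1-hour gap → hour 39). With an 8-hour duration, error review must start by 39 − 8 = hour 31.
Flashcard drill has to be done before error review (must start by hour 31, minus 3-hour gap → hour 28). That means finishing by hour 28, i.e. starting by 28 − 9 = hour 19.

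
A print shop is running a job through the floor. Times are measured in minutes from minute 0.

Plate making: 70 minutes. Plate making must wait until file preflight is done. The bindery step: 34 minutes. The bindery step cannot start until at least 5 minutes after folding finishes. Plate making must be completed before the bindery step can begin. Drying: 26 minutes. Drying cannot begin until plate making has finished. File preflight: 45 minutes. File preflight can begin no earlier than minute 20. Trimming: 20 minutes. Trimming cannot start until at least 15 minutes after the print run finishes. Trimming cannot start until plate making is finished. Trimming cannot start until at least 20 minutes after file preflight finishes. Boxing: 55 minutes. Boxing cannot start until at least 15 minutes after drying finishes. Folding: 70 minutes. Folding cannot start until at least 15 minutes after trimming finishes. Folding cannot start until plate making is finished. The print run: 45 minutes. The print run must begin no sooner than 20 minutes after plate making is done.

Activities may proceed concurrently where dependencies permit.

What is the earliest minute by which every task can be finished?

After its own release at minute 20, file preflight can start at minute 20 and finishes at minute 65.
Plate making cannot begin until file preflight (finishes minute 65). It runs from minute 65 to 65 + 70 = minute 135.
After plate making (finishes minute 135), drying can start at minute 135 and finishes at minute 161.
Boxing waits on drying (finishes minute 161, plus 15-minute gap → minute 176), so it starts at minute 176 and finishes at 176 + 55 = minute 231.
After plate making (finishes minute 135, plus 20-minute gap → minute 155), the print run can start at minute 155 and finishes at minute 200.
Trimming has to wait for the print run (finishes minute 200, plus 15-minute gap → minute 215); plate making (finishes minute 135); file preflight (finishes minute 65, plus 20-minute gap → minute 85). The latest of these is minute 215, so trimming runs minute 215 to 215 + 20 = minute 235.
Folding cannot start until trimming (finishes minute 235, plus 15-minute gap → minute 250); plate making (finishes minute 135). The controlling bound is minute 250, so folding finishes at 250 + 70 = minute 320.
The bindery step cannot start until folding (finishes minute 320, plus 5-minute gap → minute 325); plate making (finishes minute 135). The controlling bound is minute 325, so the bindery step finishes at 325 + 34 = minute 359.
All tasks are finished once the last one completes. Finish times: File preflight at 65, Plate making at 135, The print run at 200, Drying at 161, Trimming at 235, Folding at 320, The bindery step at 359, Boxing at 231. The latest is minute 359.

359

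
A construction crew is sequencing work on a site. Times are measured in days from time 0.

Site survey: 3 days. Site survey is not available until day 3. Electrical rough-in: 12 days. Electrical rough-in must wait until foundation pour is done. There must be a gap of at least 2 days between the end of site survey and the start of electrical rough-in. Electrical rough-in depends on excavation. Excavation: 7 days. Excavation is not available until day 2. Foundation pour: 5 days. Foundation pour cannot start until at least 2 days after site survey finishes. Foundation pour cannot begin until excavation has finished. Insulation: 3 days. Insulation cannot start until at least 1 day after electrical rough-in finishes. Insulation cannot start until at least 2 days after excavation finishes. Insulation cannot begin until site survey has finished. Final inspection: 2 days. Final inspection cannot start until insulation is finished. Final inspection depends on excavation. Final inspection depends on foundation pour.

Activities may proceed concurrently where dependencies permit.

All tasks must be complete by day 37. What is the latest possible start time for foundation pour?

To finish by day 37, final inspection (duration 2) must start no later than day 35.
Insulation feeds into final inspection (must start by day 35); so insulation must finish by day 35 and therefore start by day 32.
Electrical rough-in must finish before insulation (must start by day 32, minus 1-day gap → day 31). With a 12-day duration, electrical rough-in must start by 31 − 12 = day 19.
Foundation pour feeds electrical rough-in (must start by day 19); final inspection (must start by day 35). Taking the minimum, foundation pour must finish by day 19 and start by 19 − 5 = day 14.

14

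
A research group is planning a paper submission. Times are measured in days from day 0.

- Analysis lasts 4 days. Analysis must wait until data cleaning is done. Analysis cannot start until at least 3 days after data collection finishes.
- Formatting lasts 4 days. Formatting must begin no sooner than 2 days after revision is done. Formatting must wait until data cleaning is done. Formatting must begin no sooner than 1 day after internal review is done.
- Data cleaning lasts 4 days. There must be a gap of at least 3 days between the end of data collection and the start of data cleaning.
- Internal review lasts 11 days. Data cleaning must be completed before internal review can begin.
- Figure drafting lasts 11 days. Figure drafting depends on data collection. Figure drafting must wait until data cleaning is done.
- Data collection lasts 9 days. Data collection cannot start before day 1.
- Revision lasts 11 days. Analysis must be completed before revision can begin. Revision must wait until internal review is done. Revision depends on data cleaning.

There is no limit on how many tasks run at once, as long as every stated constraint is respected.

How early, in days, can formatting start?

Data collection waits on its own release at day 1, so it starts at day 1 and finishes at 1 + 9 = day 10.
After data collection (finishes day 10, plus 3-day gap → day 13), data cleaning can start at day 13 and finishes at day 17.
Internal review cannot begin until data cleaning (finishes day 17). It runs from day 17 to 17 + 11 = day 28.
Analysis cannot start until data cleaning (finishes day 17); data collection (finishes day 10, plus 3-day gap → day 13). The controlling bound is day 17, so analysis finishes at 17 + 4 = day 21.
Revision cannot start until analysis (finishes day 21); internal review (finishes day 28); data cleaning (finishes day 17). The controlling bound is day 28, so revision finishes at 28 + 11 = day 39.
Formatting waits on revision (finishes day 39, plus 2-day gap → day 41); data cleaning (finishes day 17); internal review (finishes day 28, plus 1-day gap → day 29). The latest of these is day 41, which is the earliest formatting can start.

41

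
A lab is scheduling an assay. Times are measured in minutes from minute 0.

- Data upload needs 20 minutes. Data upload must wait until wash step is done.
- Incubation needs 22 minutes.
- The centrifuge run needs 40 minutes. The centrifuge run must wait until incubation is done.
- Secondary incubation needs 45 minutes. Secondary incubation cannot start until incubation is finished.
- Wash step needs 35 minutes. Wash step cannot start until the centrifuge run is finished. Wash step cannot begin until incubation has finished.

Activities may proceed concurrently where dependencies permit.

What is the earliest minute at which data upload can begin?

Incubation can start immediately at minute 0; it finishes at minute 22.
After incubation (finishes minute 22), the centrifuge run can start at minute 22 and finishes at minute 62.
Wash step needs all of the centrifuge run (finishes minute 62); incubation (finishes minute 22). That puts its earliest start at minute 62; it finishes at 62 + 35 = minute 97.
Data upload waits on wash step (finishes minute 97), so the earliest it can start is minute 97.

97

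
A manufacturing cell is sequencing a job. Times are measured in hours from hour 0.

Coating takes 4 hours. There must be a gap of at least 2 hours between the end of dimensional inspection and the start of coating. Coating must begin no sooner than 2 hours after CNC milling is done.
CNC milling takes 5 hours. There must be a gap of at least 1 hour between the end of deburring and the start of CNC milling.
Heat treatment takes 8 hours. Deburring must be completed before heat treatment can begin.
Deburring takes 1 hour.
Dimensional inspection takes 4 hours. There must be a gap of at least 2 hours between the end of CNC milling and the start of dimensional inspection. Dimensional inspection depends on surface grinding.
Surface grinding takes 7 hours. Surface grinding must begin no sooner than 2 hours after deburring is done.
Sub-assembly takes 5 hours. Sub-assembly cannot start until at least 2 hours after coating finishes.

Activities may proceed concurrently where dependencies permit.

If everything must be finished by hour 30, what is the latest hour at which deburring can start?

3

To finish by hour 30, sub-assembly (duration 5) must start no later than hour 25.
Coating has to be done before sub-assembly (must start by hour 25, minus 2-hour gap → hour 23). That means finishing by hour 23, i.e. starting by 23 − 4 = hour 19.
Dimensional inspection has to be done before coating (must start by hour 19, minus 2-hour gap → hour 17). That means finishing by hour 17, i.e. starting by 17 − 4 = hour 13.
For CNC milling: dimensional inspection (must start by hour 13, minus 2-hour gap → hour 11); coating (must start by hour 19, minus 2-hour gap → hour 17). The most restrictive is hour 11; with a 5-hour duration, CNC milling must start by hour 6.
Heat treatment must finish by hour 30; it takes 8 hours, so it must start by 30 − 8 = hour 22.
Surface grinding has to be done before dimensional inspection (must start by hour 13). That means finishing by hour 13, i.e. starting by 13 − 7 = hour 6.
For deburring: CNC milling (must start by hour 6, minus 1-hour gap → hour 5); heat treatment (must start by hour 22); surface grinding (must start by hour 6, minus 2-hour gap → hour 4). The most restrictive is hour 4; with a 1-hour duration, deburring must start by hour 3.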